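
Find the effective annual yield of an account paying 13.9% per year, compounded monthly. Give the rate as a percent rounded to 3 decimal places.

14.821%

EAR = (1 + 13.9%/12)^12 − 1 = (1 + 0.0115833)^12 − 1.
(1 + 0.0115833)^12 ≈ 1.148206, so EAR ≈ 14.82065%.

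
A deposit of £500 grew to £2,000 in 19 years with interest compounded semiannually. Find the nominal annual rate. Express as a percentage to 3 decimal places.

7.431%

(1 + r/2)^38 = 2,000/500 = 4.
1 + r/2 = 4^(1/38) ≈ 1.037155, so r/2 ≈ 0.037155.
r ≈ 2·0.037155 = 7.43101%.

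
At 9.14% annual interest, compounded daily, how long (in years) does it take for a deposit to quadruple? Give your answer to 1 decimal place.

(1 + 0.000250411)^(365t) = 4.
365t = ln 4 / ln(1 + 0.000250411) ≈ 1.3863/0.00025038 ≈ 5536.7702.
t ≈ 15.1692.

15.2 years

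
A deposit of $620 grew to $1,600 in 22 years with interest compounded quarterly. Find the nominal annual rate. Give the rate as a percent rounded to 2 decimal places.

4.33%

(1 + r/4)^88 = 1,600/620 = 2.58065.
1 + r/4 = 2.58065^(1/88) ≈ 1.010831, so r/4 ≈ 0.0108314.
r ≈ 4·0.0108314 = 4.33257%.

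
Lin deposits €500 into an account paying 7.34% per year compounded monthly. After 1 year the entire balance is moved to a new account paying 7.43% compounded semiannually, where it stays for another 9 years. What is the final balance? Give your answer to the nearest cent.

€1,037.29

After 1 years at 7.34%: 500 × 1.075920344 ≈ 537.9602.
Then 9 years at 7.43%: 537.9602 × 1.928183181 ≈ 1,037.2858.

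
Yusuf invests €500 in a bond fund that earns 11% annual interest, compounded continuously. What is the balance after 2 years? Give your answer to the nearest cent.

A = P·e^(rt) = 500·e^(0.11·2) = 500·e^0.22.
e^0.22 ≈ 1.24607673, so A ≈ 623.0384.

€623.04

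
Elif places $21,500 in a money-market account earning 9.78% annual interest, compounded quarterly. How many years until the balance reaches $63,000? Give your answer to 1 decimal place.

We need (1 + 0.02445)^(4t) = 2.9302, so 4t = ln 2.9302 / ln 1.02445 ≈ 44.5060.
t ≈ 44.5060/4 = 11.1265 years.

11.1 years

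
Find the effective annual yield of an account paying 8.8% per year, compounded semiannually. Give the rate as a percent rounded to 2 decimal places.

8.99%

One year is 2 periods at 0.044 each: (1 + 0.044)^2 ≈ 1.089936.
EAR = 1.089936 − 1 ≈ 8.99360%.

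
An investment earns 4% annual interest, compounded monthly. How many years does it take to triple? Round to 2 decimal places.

(1 + 0.00333333)^(12t) = 3.
12t = ln 3 / ln(1 + 0.00333333) ≈ 1.0986/0.00332779 ≈ 330.1327.
t ≈ 27.5111.

27.51 years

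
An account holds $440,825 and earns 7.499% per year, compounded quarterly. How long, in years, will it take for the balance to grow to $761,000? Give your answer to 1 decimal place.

7.3 years

(1 + 0.0187475)^(4t) = 761,000/440,825 = 1.7263.
4t·ln(1 + 0.0187475) = ln(1.7263); 4t = 0.54599/0.0185739 ≈ 29.3953.
t ≈ 7.3488 years.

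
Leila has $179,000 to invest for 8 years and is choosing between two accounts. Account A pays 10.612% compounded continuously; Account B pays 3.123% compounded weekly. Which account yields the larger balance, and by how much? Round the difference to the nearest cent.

Account A, by $188,574.92

Account A growth factor: e^(0.10612·8) = e^0.84896 ≈ 2.33721488404; balance ≈ 418,361.4642.
Account B growth factor: (1 + 0.03123/52)^416 ≈ 1.28372371381; balance ≈ 229,786.5448.
Account A is larger by 188,574.9195.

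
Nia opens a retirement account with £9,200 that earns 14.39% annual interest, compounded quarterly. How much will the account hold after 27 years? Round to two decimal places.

Growth factor = (1 + 0.035975)^108 ≈ 45.4696615925.
A ≈ 9,200 × 45.4696615925 ≈ 418,320.8867.

£418,320.89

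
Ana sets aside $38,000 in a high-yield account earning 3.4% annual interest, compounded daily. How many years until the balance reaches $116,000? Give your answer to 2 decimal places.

(1 + 0.0000931507)^(365t) = 116,000/38,000 = 3.0526.
365t·ln(1 + 0.0000931507) = ln(3.0526); 365t = 1.116/9.31463e-05 ≈ 11981.1895.
t ≈ 32.8252 years.

32.83 years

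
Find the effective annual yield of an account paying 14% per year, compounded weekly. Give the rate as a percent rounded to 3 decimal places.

EAR = (1 + 14%/52)^52 − 1 = (1 + 0.00269231)^52 − 1.
(1 + 0.00269231)^52 ≈ 1.150057, so EAR ≈ 15.00574%.

15.006%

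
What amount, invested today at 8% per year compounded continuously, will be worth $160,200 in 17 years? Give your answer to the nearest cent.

$41,117.06

P = A·e^(−rt) = 160,200·e^(−1.36).
e^(−1.36) ≈ 0.256660776954, so P ≈ 41,117.0565.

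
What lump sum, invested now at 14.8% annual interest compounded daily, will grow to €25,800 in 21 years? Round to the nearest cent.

Periodic rate = 14.8%/365 = 0.000405479; 7665 periods.
P = 25,800/(1 + 0.148/365)^7665 ≈ 25,800/22.362155763 ≈ 1,153.7349.

€1,153.73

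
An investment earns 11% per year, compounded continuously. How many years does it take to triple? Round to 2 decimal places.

e^(0.11t) = 3, so 0.11t = ln 3 ≈ 1.0986.
t ≈ 1.0986/0.11 ≈ 9.9874.

9.99 years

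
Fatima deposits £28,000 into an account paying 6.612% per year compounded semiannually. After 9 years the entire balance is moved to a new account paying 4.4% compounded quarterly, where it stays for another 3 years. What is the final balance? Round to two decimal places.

£57,336.57

After 9 years at 6.612%: 28,000 × 1.795807696 ≈ 50,282.6155.
Then 3 years at 4.4%: 50,282.6155 × 1.1402861965 ≈ 57,336.5724.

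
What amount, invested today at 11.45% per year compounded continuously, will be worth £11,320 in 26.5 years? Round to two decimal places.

P = A·e^(−rt) = 11,320·e^(−3.03425).
e^(−3.03425) ≈ 0.048110732397, so P ≈ 544.6135.

£544.61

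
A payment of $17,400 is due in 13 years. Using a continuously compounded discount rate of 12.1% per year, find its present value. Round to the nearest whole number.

$3,609

P = A·e^(−rt) = 17,400·e^(−1.573).
e^(−1.573) ≈ 0.20742198208, so P ≈ 3,609.1425.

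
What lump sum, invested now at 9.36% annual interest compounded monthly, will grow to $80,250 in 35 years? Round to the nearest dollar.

Growth factor = (1 + 0.0078)^420 ≈ 26.135372135.
P = 80,250/26.135372135 ≈ 3,070.5513.

$3,071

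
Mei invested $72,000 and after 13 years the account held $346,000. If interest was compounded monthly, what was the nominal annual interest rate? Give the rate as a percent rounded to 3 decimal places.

(1 + r/12)^156 = 346,000/72,000 = 4.80556.
1 + r/12 = 4.80556^(1/156) ≈ 1.010113, so r/12 ≈ 0.0101134.
r ≈ 12·0.0101134 = 12.13613%.

12.136%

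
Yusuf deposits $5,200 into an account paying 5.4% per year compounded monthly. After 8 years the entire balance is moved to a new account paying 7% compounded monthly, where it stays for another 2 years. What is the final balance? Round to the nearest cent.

After 8 years at 5.4%: 5,200 × 1.538843109 ≈ 8,001.9842.
Then 2 years at 7%: 8,001.9842 × 1.149806018 ≈ 9,200.7295.

$9,200.73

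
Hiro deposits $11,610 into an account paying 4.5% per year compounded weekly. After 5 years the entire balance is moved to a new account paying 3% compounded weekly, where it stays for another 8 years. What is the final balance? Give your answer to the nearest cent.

After 5 years at 4.5%: 11,610 × 1.2522008716 ≈ 14,538.0521.
Then 8 years at 3%: 14,538.0521 × 1.2711611776 ≈ 18,480.2075.

$18,480.21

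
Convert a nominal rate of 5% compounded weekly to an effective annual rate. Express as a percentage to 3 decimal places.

EAR = (1 + 5%/52)^52 − 1 = (1 + 0.000961538)^52 − 1.
(1 + 0.000961538)^52 ≈ 1.051246, so EAR ≈ 5.12458%.

5.125%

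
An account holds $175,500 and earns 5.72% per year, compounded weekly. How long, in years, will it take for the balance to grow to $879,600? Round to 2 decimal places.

28.19 years

We need (1 + 0.0011)^(52t) = 5.012, so 52t = ln 5.012 / ln 1.0011 ≈ 1466.1041.
t ≈ 1466.1041/52 = 28.1943 years.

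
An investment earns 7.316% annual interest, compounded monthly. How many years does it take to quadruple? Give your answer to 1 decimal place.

(1 + 0.00609667)^(12t) = 4.
12t = ln 4 / ln(1 + 0.00609667) ≈ 1.3863/0.00607816 ≈ 228.0781.
t ≈ 19.0065.

19.0 years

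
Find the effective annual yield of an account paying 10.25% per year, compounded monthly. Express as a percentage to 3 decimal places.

One year is 12 periods at 0.00854167 each: (1 + 0.00854167)^12 ≈ 1.107455.
EAR = 1.107455 − 1 ≈ 10.74551%.

10.746%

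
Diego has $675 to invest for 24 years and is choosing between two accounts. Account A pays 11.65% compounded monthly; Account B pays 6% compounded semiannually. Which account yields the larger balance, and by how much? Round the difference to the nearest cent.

A: (1 + 0.1165/12)^288 ≈ 16.159610627, so 675 × 16.159610627 ≈ 10,907.7372.
B: (1 + 0.03)^48 ≈ 4.132251879, so 675 × 4.132251879 ≈ 2,789.2700.
Difference ≈ 8,118.4672 in favor of A.

Account A, by $8,118.47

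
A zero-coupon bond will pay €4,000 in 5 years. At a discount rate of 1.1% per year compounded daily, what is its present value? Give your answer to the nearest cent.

Periodic rate = 1.1%/365 = 0.000030137; 1825 periods.
P = 4,000/(1 + 0.011/365)^1825 ≈ 4,000/1.056539739 ≈ 3,785.9437.

€3,785.94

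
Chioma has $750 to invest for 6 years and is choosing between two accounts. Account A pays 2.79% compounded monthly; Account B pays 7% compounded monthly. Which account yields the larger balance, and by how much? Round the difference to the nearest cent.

Account B, by $253.58

A: (1 + 0.002325)^72 ≈ 1.18199738, so 750 × 1.18199738 ≈ 886.4980.
B: (1 + 0.07/12)^72 ≈ 1.520105504, so 750 × 1.520105504 ≈ 1,140.0791.
Difference ≈ 253.5811 in favor of B.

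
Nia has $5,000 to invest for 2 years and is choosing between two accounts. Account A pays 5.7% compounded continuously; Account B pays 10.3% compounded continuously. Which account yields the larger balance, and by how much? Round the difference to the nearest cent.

Account A growth factor: e^(0.057·2) = e^0.114 ≈ 1.120752125; balance ≈ 5,603.7606.
Account B growth factor: e^(0.103·2) = e^0.206 ≈ 1.228753204; balance ≈ 6,143.7660.
Account B is larger by 540.0054.

Account B, by $540.01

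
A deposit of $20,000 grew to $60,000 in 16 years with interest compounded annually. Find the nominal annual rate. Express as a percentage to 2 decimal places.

(1 + r)^16 = 60,000/20,000 = 3.
1 + r = 3^(1/16) ≈ 1.071075, so r ≈ 0.0710755.
r ≈ 7.10755%.

7.11%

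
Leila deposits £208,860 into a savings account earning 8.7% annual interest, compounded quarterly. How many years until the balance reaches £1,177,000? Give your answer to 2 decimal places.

20.09 years

(1 + 0.02175)^(4t) = 1,177,000/208,860 = 5.6354.
4t·ln(1 + 0.02175) = ln(5.6354); 4t = 1.7291/0.0215168 ≈ 80.3584.
t ≈ 20.0896 years.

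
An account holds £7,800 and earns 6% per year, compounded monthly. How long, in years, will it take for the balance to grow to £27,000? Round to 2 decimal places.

(1 + 0.005)^(12t) = 27,000/7,800 = 3.4615.
12t·ln(1 + 0.005) = ln(3.4615); 12t = 1.2417/0.00498754 ≈ 248.9630.
t ≈ 20.7469 years.

20.75 years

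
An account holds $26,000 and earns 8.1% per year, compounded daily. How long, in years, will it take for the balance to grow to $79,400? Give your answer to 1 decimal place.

We need (1 + 0.000221918)^(365t) = 3.0538, so 365t = ln 3.0538 / ln 1.000222 ≈ 5031.2578.
t ≈ 5031.2578/365 = 13.7843 years.

13.8 years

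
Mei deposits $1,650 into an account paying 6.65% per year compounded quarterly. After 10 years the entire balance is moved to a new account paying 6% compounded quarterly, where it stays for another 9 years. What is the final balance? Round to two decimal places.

$5,453.72

After 10 years at 6.65%: 1,650 × 1.933888418 ≈ 3,190.9159.
Then 9 years at 6%: 3,190.9159 × 1.709139538 ≈ 5,453.7205.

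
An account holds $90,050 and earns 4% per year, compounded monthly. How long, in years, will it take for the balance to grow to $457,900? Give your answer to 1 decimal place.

We need (1 + 0.00333333)^(12t) = 5.085, so 12t = ln 5.085 / ln 1.003333 ≈ 488.6984.
t ≈ 488.6984/12 = 40.7249 years.

40.7 years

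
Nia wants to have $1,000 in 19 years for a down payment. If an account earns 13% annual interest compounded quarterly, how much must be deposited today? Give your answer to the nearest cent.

$87.97

Periodic rate = 13%/4 = 0.0325; 76 periods.
P = 1,000/(1 + 0.0325)^76 ≈ 1,000/11.3669666 ≈ 87.9742.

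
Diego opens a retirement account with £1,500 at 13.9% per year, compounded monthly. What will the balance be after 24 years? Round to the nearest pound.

Periodic rate = 13.9%/12 = 0.0115833; periods = 12·24 = 288.
A = 1,500·(1 + 0.139/12)^288 ≈ 1,500·27.572721065 ≈ 41,359.0816.

£41,359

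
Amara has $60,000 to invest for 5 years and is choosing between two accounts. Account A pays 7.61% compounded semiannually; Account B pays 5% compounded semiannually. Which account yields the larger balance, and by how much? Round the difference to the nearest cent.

A: (1 + 0.03805)^10 ≈ 1.4527227168, so 60,000 × 1.4527227168 ≈ 87,163.3630.
B: (1 + 0.025)^10 ≈ 1.2800845442, so 60,000 × 1.2800845442 ≈ 76,805.0727.
Difference ≈ 10,358.2904 in favor of A.

Account A, by $10,358.29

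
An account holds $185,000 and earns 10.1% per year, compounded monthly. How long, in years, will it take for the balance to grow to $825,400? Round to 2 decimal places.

We need (1 + 0.00841667)^(12t) = 4.4616, so 12t = ln 4.4616 / ln 1.008417 ≈ 178.4313.
t ≈ 178.4313/12 = 14.8693 years.

14.87 years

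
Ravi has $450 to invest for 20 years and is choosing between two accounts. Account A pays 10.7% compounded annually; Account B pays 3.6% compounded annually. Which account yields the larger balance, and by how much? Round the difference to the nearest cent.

Account A growth factor: (1 + 0.107)^20 ≈ 7.637521003; balance ≈ 3,436.8845.
Account B growth factor: (1 + 0.036)^20 ≈ 2.02859387; balance ≈ 912.8672.
Account A is larger by 2,524.0172.

Account A, by $2,524.02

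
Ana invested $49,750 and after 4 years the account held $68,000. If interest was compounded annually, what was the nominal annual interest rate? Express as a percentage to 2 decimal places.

8.13%

The 4-period growth factor is 68,000/49,750 = 1.36683.
r = 1.36683^(1/4) − 1 ≈ 0.0812571, i.e. 8.12571%.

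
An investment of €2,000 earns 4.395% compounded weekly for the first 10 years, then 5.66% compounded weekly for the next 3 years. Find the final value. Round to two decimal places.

€3,677.26

Phase 1: 2,000·(1 + 0.04395/52)^520 ≈ 3,103.2860.
Phase 2: 3,103.2860·(1 + 0.0566/52)^156 ≈ 3,677.2648.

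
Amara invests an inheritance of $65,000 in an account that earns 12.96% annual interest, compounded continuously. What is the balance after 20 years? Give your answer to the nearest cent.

A = P·e^(rt) = 65,000·e^(0.1296·20) = 65,000·e^2.592.
e^2.592 ≈ 13.3564578237, so A ≈ 868,169.7585.

$868,169.76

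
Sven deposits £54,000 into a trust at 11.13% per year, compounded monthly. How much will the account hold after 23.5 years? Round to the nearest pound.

Growth factor = (1 + 0.009275)^282 ≈ 13.5108743746.
A ≈ 54,000 × 13.5108743746 ≈ 729,587.2162.

£729,587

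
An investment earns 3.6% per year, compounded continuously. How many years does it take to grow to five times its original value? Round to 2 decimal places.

e^(0.036t) = 5, so 0.036t = ln 5 ≈ 1.6094.
t ≈ 1.6094/0.036 ≈ 44.7066.

44.71 years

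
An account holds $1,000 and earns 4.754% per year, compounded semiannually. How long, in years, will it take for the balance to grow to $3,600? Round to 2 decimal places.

27.26 years

(1 + 0.02377)^(2t) = 3,600/1,000 = 3.6.
2t·ln(1 + 0.02377) = ln(3.6); 2t = 1.2809/0.0234919 ≈ 54.5266.
t ≈ 27.2633 years.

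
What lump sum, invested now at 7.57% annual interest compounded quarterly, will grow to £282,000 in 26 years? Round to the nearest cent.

Growth factor = (1 + 0.018925)^104 ≈ 7.02733536319.
P = 282,000/7.02733536319 ≈ 40,129.0084.

£40,129.01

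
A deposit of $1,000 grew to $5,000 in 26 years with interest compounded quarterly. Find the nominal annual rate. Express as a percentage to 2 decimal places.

6.24%

(1 + r/4)^104 = 5,000/1,000 = 5.
1 + r/4 = 5^(1/104) ≈ 1.015596, so r/4 ≈ 0.0155957.
r ≈ 4·0.0155957 = 6.23829%.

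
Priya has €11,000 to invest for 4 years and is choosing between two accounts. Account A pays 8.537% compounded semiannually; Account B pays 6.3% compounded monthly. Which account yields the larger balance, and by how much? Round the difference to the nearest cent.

A: (1 + 0.042685)^8 ≈ 1.3970920033, so 11,000 × 1.3970920033 ≈ 15,368.0120.
B: (1 + 0.00525)^48 ≈ 1.2857482006, so 11,000 × 1.2857482006 ≈ 14,143.2302.
Difference ≈ 1,224.7818 in favor of A.

Account A, by €1,224.78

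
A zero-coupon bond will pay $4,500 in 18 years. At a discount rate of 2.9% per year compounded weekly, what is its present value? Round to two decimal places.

Growth factor = (1 + 0.029/52)^936 ≈ 1.685149858.
P = 4,500/1.685149858 ≈ 2,670.3857.

$2,670.39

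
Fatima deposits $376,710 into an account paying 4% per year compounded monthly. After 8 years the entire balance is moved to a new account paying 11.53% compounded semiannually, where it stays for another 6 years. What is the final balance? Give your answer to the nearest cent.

Phase 1: 376,710·(1 + 0.04/12)^96 ≈ 518,501.8054.
Phase 2: 518,501.8054·(1 + 0.05765)^12 ≈ 1,015,907.0114.

$1,015,907.01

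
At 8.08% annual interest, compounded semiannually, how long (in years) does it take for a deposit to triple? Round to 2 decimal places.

(1 + 0.0404)^(2t) = 3.
2t = ln 3 / ln(1 + 0.0404) ≈ 1.0986/0.0396053 ≈ 27.7391.
t ≈ 13.8695.

13.87 years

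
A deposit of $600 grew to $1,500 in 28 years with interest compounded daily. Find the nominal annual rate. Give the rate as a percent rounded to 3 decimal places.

3.273%

(1 + r/365)^10220 = 1,500/600 = 2.5.
1 + r/365 = 2.5^(1/10220) ≈ 1.00009, so r/365 ≈ 0.0000896606.
r ≈ 365·0.0000896606 = 3.27261%.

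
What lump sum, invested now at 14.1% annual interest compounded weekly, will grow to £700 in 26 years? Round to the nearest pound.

£18

Periodic rate = 14.1%/52 = 0.00271154; 1352 periods.
P = 700/(1 + 0.141/52)^1352 ≈ 700/38.9017298 ≈ 17.9941.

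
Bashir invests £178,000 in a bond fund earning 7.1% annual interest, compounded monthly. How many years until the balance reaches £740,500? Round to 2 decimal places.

20.14 years

We need (1 + 0.00591667)^(12t) = 4.1601, so 12t = ln 4.1601 / ln 1.005917 ≈ 241.6488.
t ≈ 241.6488/12 = 20.1374 years.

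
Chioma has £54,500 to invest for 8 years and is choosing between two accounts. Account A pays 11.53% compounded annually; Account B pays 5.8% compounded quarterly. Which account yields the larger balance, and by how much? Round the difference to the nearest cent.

A: (1 + 0.1153)^8 ≈ 2.39405221134, so 54,500 × 2.39405221134 ≈ 130,475.8455.
B: (1 + 0.0145)^32 ≈ 1.5851327679, so 54,500 × 1.5851327679 ≈ 86,389.7359.
Difference ≈ 44,086.1097 in favor of A.

Account A, by £44,086.11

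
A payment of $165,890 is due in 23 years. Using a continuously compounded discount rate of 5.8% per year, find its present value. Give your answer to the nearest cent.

$43,698.99

P = A·e^(−rt) = 165,890·e^(−1.334).
e^(−1.334) ≈ 0.263421465254, so P ≈ 43,698.9869.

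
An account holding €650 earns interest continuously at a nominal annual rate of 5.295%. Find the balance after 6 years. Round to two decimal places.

A = P·e^(rt) = 650·e^(0.05295·6) = 650·e^0.3177.
e^0.3177 ≈ 1.37396401, so A ≈ 893.0766.

€893.08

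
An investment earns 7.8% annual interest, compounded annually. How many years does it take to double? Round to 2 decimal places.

(1 + 0.078)^t = 2.
t = ln 2 / ln(1 + 0.078) ≈ 0.69315/0.0751075 ≈ 9.2287.

9.23 years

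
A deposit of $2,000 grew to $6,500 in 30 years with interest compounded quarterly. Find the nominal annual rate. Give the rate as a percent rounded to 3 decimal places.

(1 + r/4)^120 = 6,500/2,000 = 3.25.
1 + r/4 = 3.25^(1/120) ≈ 1.009871, so r/4 ≈ 0.00987052.
r ≈ 4·0.00987052 = 3.94821%.

3.948%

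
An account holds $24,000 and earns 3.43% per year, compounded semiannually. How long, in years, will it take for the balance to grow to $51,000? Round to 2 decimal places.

(1 + 0.01715)^(2t) = 51,000/24,000 = 2.125.
2t·ln(1 + 0.01715) = ln(2.125); 2t = 0.75377/0.0170046 ≈ 44.3275.
t ≈ 22.1638 years.

22.16 years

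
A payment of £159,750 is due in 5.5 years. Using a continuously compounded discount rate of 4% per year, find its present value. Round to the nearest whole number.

£128,202

P = A·e^(−rt) = 159,750·e^(−0.22).
e^(−0.22) ≈ 0.802518797962, so P ≈ 128,202.3780.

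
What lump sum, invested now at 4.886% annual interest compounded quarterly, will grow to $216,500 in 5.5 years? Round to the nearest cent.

Growth factor = (1 + 0.012215)^22 ≈ 1.30617363746.
P = 216,500/1.30617363746 ≈ 165,751.3165.

$165,751.32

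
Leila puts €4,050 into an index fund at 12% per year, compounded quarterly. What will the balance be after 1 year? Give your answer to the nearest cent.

Periodic rate = 12%/4 = 0.03; periods = 4·1 = 4.
A = 4,050·(1 + 0.03)^4 ≈ 4,050·1.12550881 ≈ 4,558.3107.

€4,558.31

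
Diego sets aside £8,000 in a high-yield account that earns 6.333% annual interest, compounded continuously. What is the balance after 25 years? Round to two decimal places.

£38,966.08

A = P·e^(rt) = 8,000·e^(0.06333·25) = 8,000·e^1.58325.
e^1.58325 ≈ 4.8707600857, so A ≈ 38,966.0807.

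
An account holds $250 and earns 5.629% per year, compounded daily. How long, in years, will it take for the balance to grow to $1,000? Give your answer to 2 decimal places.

(1 + 0.000154219)^(365t) = 1,000/250 = 4.
365t·ln(1 + 0.000154219) = ln(4); 365t = 1.3863/0.000154207 ≈ 8989.8109.
t ≈ 24.6296 years.

24.63 years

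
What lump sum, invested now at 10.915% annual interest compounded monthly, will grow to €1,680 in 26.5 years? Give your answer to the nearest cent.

€94.36

Periodic rate = 10.915%/12 = 0.00909583; 318 periods.
P = 1,680/(1 + 0.10915/12)^318 ≈ 1,680/17.8035788 ≈ 94.3631.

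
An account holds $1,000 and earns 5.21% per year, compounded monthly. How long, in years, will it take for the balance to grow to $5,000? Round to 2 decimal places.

30.96 years

(1 + 0.00434167)^(12t) = 5,000/1,000 = 5.
12t·ln(1 + 0.00434167) = ln(5); 12t = 1.6094/0.00433227 ≈ 371.5000.
t ≈ 30.9583 years.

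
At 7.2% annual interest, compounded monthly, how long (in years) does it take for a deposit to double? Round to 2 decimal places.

(1 + 0.006)^(12t) = 2.
12t = ln 2 / ln(1 + 0.006) ≈ 0.69315/0.00598207 ≈ 115.8708.
t ≈ 9.6559.

9.66 years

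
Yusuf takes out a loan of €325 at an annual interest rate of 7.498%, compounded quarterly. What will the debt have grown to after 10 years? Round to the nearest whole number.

Periodic rate = 7.498%/4 = 0.018745; periods = 4·10 = 40.
A = 325·(1 + 0.018745)^40 ≈ 325·2.10193659 ≈ 683.1294.

€683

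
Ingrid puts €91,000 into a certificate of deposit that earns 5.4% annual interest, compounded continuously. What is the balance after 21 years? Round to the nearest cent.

A = P·e^(rt) = 91,000·e^(0.054·21) = 91,000·e^1.134.
e^1.134 ≈ 3.10806392443, so A ≈ 282,833.8171.

€282,833.82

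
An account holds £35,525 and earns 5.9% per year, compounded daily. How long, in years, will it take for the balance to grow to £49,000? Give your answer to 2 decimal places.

5.45 years

(1 + 0.000161644)^(365t) = 49,000/35,525 = 1.3793.
365t·ln(1 + 0.000161644) = ln(1.3793); 365t = 0.32158/0.000161631 ≈ 1989.6188.
t ≈ 5.4510 years.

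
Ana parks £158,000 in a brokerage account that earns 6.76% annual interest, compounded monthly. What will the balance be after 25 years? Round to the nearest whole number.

£852,227

Periodic rate = 6.76%/12 = 0.00563333; periods = 12·25 = 300.
A = 158,000·(1 + 0.0676/12)^300 ≈ 158,000·5.39384039657 ≈ 852,226.7827.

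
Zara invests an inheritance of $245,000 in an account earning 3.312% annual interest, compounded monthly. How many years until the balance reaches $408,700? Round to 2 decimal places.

We need (1 + 0.00276)^(12t) = 1.6682, so 12t = ln 1.6682 / ln 1.00276 ≈ 185.6627.
t ≈ 185.6627/12 = 15.4719 years.

15.47 years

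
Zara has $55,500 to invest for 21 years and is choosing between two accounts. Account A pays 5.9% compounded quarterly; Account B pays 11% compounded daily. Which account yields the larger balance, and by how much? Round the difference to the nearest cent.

Account B, by $369,067.04

A: (1 + 0.01475)^84 ≈ 3.42106274138, so 55,500 × 3.42106274138 ≈ 189,868.9821.
B: (1 + 0.11/365)^7665 ≈ 10.0709192416, so 55,500 × 10.0709192416 ≈ 558,936.0179.
Difference ≈ 369,067.0358 in favor of B.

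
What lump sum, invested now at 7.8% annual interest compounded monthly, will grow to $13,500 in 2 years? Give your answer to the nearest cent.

$11,555.88

Periodic rate = 7.8%/12 = 0.0065; 24 periods.
P = 13,500/(1 + 0.0065)^24 ≈ 13,500/1.1682363126 ≈ 11,555.8812.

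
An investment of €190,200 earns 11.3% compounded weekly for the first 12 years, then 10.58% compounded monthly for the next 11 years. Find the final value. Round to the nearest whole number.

After 12 years at 11.3%: 190,200 × 3.874934598423 ≈ 737,012.5606.
Then 11 years at 10.58%: 737,012.5606 × 3.185787588913 ≈ 2,347,965.4685.

€2,347,965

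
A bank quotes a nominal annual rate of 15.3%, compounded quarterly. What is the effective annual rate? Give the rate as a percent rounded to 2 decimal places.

16.20%

One year is 4 periods at 0.03825 each: (1 + 0.03825)^4 ≈ 1.162004.
EAR = 1.162004 − 1 ≈ 16.20044%.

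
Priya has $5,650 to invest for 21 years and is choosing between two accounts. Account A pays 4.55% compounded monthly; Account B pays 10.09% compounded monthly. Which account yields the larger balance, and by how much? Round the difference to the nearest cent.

Account B, by $31,941.18

Account A growth factor: (1 + 0.0455/12)^252 ≈ 2.5952765915; balance ≈ 14,663.3127.
Account B growth factor: (1 + 0.1009/12)^252 ≈ 8.2485828836; balance ≈ 46,604.4933.
Account B is larger by 31,941.1806.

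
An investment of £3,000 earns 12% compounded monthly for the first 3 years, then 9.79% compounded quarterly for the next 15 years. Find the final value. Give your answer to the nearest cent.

£18,313.55

After 3 years at 12%: 3,000 × 1.4307687836 ≈ 4,292.3064.
Then 15 years at 9.79%: 4,292.3064 × 4.26659965 ≈ 18,313.5528.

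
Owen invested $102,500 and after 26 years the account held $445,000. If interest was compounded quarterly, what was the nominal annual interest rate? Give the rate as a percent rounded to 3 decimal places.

5.687%

The 104-period growth factor is 445,000/102,500 = 4.34146.
r/4 = 4.34146^(1/104) − 1 ≈ 0.0142175, so r ≈ 4·0.0142175 = 5.68702%.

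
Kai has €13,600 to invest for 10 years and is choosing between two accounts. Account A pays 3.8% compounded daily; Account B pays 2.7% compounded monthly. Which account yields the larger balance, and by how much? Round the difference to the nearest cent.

Account A growth factor: (1 + 0.038/365)^3650 ≈ 1.4622556665; balance ≈ 19,886.6771.
Account B growth factor: (1 + 0.00225)^120 ≈ 1.3095672051; balance ≈ 17,810.1140.
Account A is larger by 2,076.5631.

Account A, by €2,076.56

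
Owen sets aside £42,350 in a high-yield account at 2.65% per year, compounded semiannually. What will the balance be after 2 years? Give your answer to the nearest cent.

Periodic rate = 2.65%/2 = 0.01325; periods = 2·2 = 4.
A = 42,350·(1 + 0.01325)^4 ≈ 42,350·1.0540627106 ≈ 44,639.5558.

£44,639.56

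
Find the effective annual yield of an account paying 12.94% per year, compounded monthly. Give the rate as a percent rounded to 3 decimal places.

13.736%

One year is 12 periods at 0.0107833 each: (1 + 0.0107833)^12 ≈ 1.137357.
EAR = 1.137357 − 1 ≈ 13.73572%.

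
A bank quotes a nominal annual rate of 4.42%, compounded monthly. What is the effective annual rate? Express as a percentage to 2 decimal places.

EAR = (1 + 4.42%/12)^12 − 1 = (1 + 0.00368333)^12 − 1.
(1 + 0.00368333)^12 ≈ 1.045107, so EAR ≈ 4.51065%.

4.51%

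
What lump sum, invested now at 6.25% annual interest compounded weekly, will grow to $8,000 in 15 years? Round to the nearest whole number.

$3,135

Periodic rate = 6.25%/52 = 0.00120192; 780 periods.
P = 8,000/(1 + 0.0625/52)^780 ≈ 8,000/2.552152318 ≈ 3,134.6091.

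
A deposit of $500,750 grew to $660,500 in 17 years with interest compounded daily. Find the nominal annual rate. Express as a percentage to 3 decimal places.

The 6205-period growth factor is 660,500/500,750 = 1.31902.
r/365 = 1.31902^(1/6205) − 1 ≈ 0.0000446247, so r ≈ 365·0.0000446247 = 1.62880%.

1.629%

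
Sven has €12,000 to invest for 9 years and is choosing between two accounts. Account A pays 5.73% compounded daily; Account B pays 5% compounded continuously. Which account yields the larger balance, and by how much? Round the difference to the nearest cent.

Account A growth factor: (1 + 0.0573/365)^3285 ≈ 1.6747426728; balance ≈ 20,096.9121.
Account B growth factor: e^(0.05·9) = e^0.45 ≈ 1.5683121855; balance ≈ 18,819.7462.
Account A is larger by 1,277.1658.

Account A, by €1,277.17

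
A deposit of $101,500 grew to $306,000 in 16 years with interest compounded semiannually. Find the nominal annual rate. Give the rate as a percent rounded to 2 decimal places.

7.02%

The 32-period growth factor is 306,000/101,500 = 3.01478.
r/2 = 3.01478^(1/32) − 1 ≈ 0.0350867, so r ≈ 2·0.0350867 = 7.01734%.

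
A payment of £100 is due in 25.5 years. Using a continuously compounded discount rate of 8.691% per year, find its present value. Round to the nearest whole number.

P = A·e^(−rt) = 100·e^(−2.216205).
e^(−2.216205) ≈ 0.10902206, so P ≈ 10.9022.

£11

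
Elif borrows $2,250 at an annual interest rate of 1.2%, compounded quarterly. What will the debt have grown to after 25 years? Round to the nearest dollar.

$3,036

Periodic rate = 1.2%/4 = 0.003; periods = 4·25 = 100.
A = 2,250·(1 + 0.003)^100 ≈ 2,250·1.349252719 ≈ 3,035.8186.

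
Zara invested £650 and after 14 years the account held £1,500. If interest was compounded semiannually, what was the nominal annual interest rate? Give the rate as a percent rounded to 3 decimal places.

(1 + r/2)^28 = 1,500/650 = 2.30769.
1 + r/2 = 2.30769^(1/28) ≈ 1.030316, so r/2 ≈ 0.0303165.
r ≈ 2·0.0303165 = 6.06329%.

6.063%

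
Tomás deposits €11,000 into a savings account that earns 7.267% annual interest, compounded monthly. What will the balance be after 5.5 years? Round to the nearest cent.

€16,385.14

Periodic rate = 7.267%/12 = 0.00605583; periods = 12·5.5 = 66.
A = 11,000·(1 + 0.07267/12)^66 ≈ 11,000·1.4895583266 ≈ 16,385.1416.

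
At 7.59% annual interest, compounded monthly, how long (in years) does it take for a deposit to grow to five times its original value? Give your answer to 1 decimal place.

21.3 years

(1 + 0.006325)^(12t) = 5.
12t = ln 5 / ln(1 + 0.006325) ≈ 1.6094/0.00630508 ≈ 255.2605.
t ≈ 21.2717.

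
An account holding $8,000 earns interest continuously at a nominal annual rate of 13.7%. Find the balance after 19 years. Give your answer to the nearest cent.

$108,033.52

A = P·e^(rt) = 8,000·e^(0.137·19) = 8,000·e^2.603.
e^2.603 ≈ 13.5041898966, so A ≈ 108,033.5192.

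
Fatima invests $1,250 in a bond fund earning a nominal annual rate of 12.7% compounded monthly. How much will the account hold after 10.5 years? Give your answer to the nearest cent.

$4,709.76

Periodic rate = 12.7%/12 = 0.0105833; periods = 12·10.5 = 126.
A = 1,250·(1 + 0.127/12)^126 ≈ 1,250·3.767806334 ≈ 4,709.7579.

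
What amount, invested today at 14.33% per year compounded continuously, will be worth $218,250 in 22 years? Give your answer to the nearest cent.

$9,328.19

P = A·e^(−rt) = 218,250·e^(−3.1526).
e^(−3.1526) ≈ 0.0427408560519, so P ≈ 9,328.1918.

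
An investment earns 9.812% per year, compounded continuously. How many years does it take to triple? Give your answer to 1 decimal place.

e^(0.09812t) = 3, so 0.09812t = ln 3 ≈ 1.0986.
t ≈ 1.0986/0.09812 ≈ 11.1966.

11.2 years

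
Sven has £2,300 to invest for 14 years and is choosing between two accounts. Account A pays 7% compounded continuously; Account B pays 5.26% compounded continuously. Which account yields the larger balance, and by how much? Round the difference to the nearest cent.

Account A, by £1,324.92

Account A growth factor: e^(0.07·14) = e^0.98 ≈ 2.664456242; balance ≈ 6,128.2494.
Account B growth factor: e^(0.0526·14) = e^0.7364 ≈ 2.088403712; balance ≈ 4,803.3285.
Account A is larger by 1,324.9208.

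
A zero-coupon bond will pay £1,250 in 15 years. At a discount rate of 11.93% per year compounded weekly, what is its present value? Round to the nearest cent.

Growth factor = (1 + 0.1193/52)^780 ≈ 5.974201037.
P = 1,250/5.974201037 ≈ 209.2330.

£209.23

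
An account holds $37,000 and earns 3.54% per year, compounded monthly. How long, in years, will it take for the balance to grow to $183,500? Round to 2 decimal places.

(1 + 0.00295)^(12t) = 183,500/37,000 = 4.9595.
12t·ln(1 + 0.00295) = ln(4.9595); 12t = 1.6013/0.00294566 ≈ 543.6127.
t ≈ 45.3011 years.

45.30 years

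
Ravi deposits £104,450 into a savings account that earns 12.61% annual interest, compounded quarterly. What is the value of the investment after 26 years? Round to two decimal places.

Periodic rate = 12.61%/4 = 0.031525; periods = 4·26 = 104.
A = 104,450·(1 + 0.031525)^104 ≈ 104,450·25.2286975324 ≈ 2,635,137.4573.

£2,635,137.46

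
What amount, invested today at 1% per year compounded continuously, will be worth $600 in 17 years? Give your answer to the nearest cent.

P = A·e^(−rt) = 600·e^(−0.17).
e^(−0.17) ≈ 0.843664817, so P ≈ 506.1989.

$506.20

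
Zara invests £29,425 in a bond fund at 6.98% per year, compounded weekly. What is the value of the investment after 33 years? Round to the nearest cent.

£294,035.38

Growth factor = (1 + 0.0698/52)^1716 ≈ 9.99270619387.
A ≈ 29,425 × 9.99270619387 ≈ 294,035.3798.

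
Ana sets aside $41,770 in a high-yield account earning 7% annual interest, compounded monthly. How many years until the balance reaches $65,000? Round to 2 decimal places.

6.34 years

(1 + 0.00583333)^(12t) = 65,000/41,770 = 1.5561.
12t·ln(1 + 0.00583333) = ln(1.5561); 12t = 0.44221/0.00581639 ≈ 76.0281.
t ≈ 6.3357 years.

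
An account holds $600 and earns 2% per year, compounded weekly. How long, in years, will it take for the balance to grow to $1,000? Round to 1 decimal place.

25.5 years

(1 + 0.000384615)^(52t) = 1,000/600 = 1.6667.
52t·ln(1 + 0.000384615) = ln(1.6667); 52t = 0.51083/0.000384541 ≈ 1328.4020.
t ≈ 25.5462 years.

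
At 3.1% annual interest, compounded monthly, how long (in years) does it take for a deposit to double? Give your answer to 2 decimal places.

(1 + 0.00258333)^(12t) = 2.
12t = ln 2 / ln(1 + 0.00258333) ≈ 0.69315/0.00258 ≈ 268.6615.
t ≈ 22.3885.

22.39 years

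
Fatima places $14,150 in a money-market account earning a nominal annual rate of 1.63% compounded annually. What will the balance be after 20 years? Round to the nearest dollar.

$19,552

Growth factor = (1 + 0.0163)^20 ≈ 1.3817787566.
A ≈ 14,150 × 1.3817787566 ≈ 19,552.1694.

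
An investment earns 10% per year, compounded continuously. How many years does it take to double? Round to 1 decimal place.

e^(0.1t) = 2, so 0.1t = ln 2 ≈ 0.69315.
t ≈ 0.69315/0.1 ≈ 6.9315.

6.9 years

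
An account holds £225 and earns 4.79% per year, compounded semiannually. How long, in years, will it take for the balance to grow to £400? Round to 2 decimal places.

We need (1 + 0.02395)^(2t) = 1.7778, so 2t = ln 1.7778 / ln 1.02395 ≈ 24.3101.
t ≈ 24.3101/2 = 12.1551 years.

12.16 years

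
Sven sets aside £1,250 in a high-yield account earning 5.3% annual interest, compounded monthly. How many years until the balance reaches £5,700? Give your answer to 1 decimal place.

28.7 years

(1 + 0.00441667)^(12t) = 5,700/1,250 = 4.56.
12t·ln(1 + 0.00441667) = ln(4.56); 12t = 1.5173/0.00440694 ≈ 344.3028.
t ≈ 28.6919 years.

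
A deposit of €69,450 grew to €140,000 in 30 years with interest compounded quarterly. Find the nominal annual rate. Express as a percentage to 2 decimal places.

2.34%

(1 + r/4)^120 = 140,000/69,450 = 2.01584.
1 + r/4 = 2.01584^(1/120) ≈ 1.005859, so r/4 ≈ 0.00585906.
r ≈ 4·0.00585906 = 2.34362%.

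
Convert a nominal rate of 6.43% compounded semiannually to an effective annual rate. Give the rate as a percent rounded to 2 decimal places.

EAR = (1 + 6.43%/2)^2 − 1 = (1 + 0.03215)^2 − 1.
(1 + 0.03215)^2 ≈ 1.065334, so EAR ≈ 6.53336%.

6.53%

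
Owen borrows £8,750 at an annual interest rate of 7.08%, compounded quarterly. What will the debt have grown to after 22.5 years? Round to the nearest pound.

Growth factor = (1 + 0.0177)^90 ≈ 4.8504240272.
A ≈ 8,750 × 4.8504240272 ≈ 42,441.2102.

£42,441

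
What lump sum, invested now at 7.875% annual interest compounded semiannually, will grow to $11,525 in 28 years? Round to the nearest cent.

$1,325.54

Periodic rate = 7.875%/2 = 0.039375; 56 periods.
P = 11,525/(1 + 0.039375)^56 ≈ 11,525/8.694546361 ≈ 1,325.5436.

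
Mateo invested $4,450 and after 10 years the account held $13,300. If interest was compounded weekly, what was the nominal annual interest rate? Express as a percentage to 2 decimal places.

10.96%

The 520-period growth factor is 13,300/4,450 = 2.98876.
r/52 = 2.98876^(1/520) − 1 ≈ 0.00210772, so r ≈ 52·0.00210772 = 10.96013%.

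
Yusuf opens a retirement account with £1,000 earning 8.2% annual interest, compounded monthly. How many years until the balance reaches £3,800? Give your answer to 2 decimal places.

(1 + 0.00683333)^(12t) = 3,800/1,000 = 3.8.
12t·ln(1 + 0.00683333) = ln(3.8); 12t = 1.335/0.00681009 ≈ 196.0328.
t ≈ 16.3361 years.

16.34 years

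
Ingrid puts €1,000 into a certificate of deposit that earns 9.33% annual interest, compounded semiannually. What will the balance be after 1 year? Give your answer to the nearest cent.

€1,095.48

Periodic rate = 9.33%/2 = 0.04665; periods = 2·1 = 2.
A = 1,000·(1 + 0.04665)^2 ≈ 1,000·1.095476223 ≈ 1,095.4762.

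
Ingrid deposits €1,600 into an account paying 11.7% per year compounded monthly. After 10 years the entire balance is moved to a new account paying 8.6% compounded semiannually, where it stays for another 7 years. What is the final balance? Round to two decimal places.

€9,241.95

Phase 1: 1,600·(1 + 0.00975)^120 ≈ 5,126.0567.
Phase 2: 5,126.0567·(1 + 0.043)^14 ≈ 9,241.9523.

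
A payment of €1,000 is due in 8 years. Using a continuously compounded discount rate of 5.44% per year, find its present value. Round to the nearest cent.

€647.14

P = A·e^(−rt) = 1,000·e^(−0.4352).
e^(−0.4352) ≈ 0.647135227, so P ≈ 647.1352.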